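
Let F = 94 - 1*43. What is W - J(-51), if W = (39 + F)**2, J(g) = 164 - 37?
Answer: 7973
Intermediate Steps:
J(g) = 127
F = 51 (F = 94 - 43 = 51)
W = 8100 (W = (39 + 51)**2 = 90**2 = 8100)
W - J(-51) = 8100 - 1*127 = 8100 - 127 = 7973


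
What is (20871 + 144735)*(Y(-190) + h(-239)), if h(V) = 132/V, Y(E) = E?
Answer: -7542028452/239 ≈ -3.1557e+7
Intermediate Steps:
(20871 + 144735)*(Y(-190) + h(-239)) = (20871 + 144735)*(-190 + 132/(-239)) = 165606*(-190 + 132*(-1/239)) = 165606*(-190 - 132/239) = 165606*(-45542/239) = -7542028452/239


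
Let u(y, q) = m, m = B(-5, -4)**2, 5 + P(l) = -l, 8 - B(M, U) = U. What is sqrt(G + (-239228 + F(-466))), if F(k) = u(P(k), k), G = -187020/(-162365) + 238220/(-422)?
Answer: 3*I*sqrt(1250085904112559346)/6851803 ≈ 489.54*I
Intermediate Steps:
B(M, U) = 8 - U
P(l) = -5 - l
m = 144 (m = (8 - 1*(-4))**2 = (8 + 4)**2 = 12**2 = 144)
G = -3859966786/6851803 (G = -187020*(-1/162365) + 238220*(-1/422) = 37404/32473 - 119110/211 = -3859966786/6851803 ≈ -563.35)
u(y, q) = 144
F(k) = 144
sqrt(G + (-239228 + F(-466))) = sqrt(-3859966786/6851803 + (-239228 + 144)) = sqrt(-3859966786/6851803 - 239084) = sqrt(-1642016435238/6851803) = 3*I*sqrt(1250085904112559346)/6851803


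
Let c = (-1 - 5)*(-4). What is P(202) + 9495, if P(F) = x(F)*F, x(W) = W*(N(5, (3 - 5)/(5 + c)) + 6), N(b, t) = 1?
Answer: 295123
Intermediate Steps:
c = 24 (c = -6*(-4) = 24)
x(W) = 7*W (x(W) = W*(1 + 6) = W*7 = 7*W)
P(F) = 7*F² (P(F) = (7*F)*F = 7*F²)
P(202) + 9495 = 7*202² + 9495 = 7*40804 + 9495 = 285628 + 9495 = 295123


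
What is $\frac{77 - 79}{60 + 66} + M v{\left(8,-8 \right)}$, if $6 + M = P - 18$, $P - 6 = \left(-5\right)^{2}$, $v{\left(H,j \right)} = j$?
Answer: $- \frac{3529}{63} \approx -56.016$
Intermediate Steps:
$P = 31$ ($P = 6 + \left(-5\right)^{2} = 6 + 25 = 31$)
$M = 7$ ($M = -6 + \left(31 - 18\right) = -6 + 13 = 7$)
$\frac{77 - 79}{60 + 66} + M v{\left(8,-8 \right)} = \frac{77 - 79}{60 + 66} + 7 \left(-8\right) = - \frac{2}{126} - 56 = \left(-2\right) \frac{1}{126} - 56 = - \frac{1}{63} - 56 = - \frac{3529}{63}$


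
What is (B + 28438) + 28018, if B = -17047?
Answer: 39409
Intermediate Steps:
(B + 28438) + 28018 = (-17047 + 28438) + 28018 = 11391 + 28018 = 39409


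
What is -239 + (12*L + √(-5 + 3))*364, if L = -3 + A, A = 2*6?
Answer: 39073 + 364*I*√2 ≈ 39073.0 + 514.77*I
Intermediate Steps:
A = 12
L = 9 (L = -3 + 12 = 9)
-239 + (12*L + √(-5 + 3))*364 = -239 + (12*9 + √(-5 + 3))*364 = -239 + (108 + √(-2))*364 = -239 + (108 + I*√2)*364 = -239 + (39312 + 364*I*√2) = 39073 + 364*I*√2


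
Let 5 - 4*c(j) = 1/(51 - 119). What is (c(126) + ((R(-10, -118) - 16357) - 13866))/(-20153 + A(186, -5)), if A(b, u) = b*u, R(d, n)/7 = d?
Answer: 8239355/5734576 ≈ 1.4368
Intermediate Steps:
c(j) = 341/272 (c(j) = 5/4 - 1/(4*(51 - 119)) = 5/4 - ¼/(-68) = 5/4 - ¼*(-1/68) = 5/4 + 1/272 = 341/272)
R(d, n) = 7*d
(c(126) + ((R(-10, -118) - 16357) - 13866))/(-20153 + A(186, -5)) = (341/272 + ((7*(-10) - 16357) - 13866))/(-20153 + 186*(-5)) = (341/272 + ((-70 - 16357) - 13866))/(-20153 - 930) = (341/272 + (-16427 - 13866))/(-21083) = (341/272 - 30293)*(-1/21083) = -8239355/272*(-1/21083) = 8239355/5734576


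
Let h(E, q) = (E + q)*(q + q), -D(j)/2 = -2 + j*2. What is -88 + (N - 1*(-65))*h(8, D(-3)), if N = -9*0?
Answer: 49832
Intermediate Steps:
N = 0
D(j) = 4 - 4*j (D(j) = -2*(-2 + j*2) = -2*(-2 + 2*j) = 4 - 4*j)
h(E, q) = 2*q*(E + q) (h(E, q) = (E + q)*(2*q) = 2*q*(E + q))
-88 + (N - 1*(-65))*h(8, D(-3)) = -88 + (0 - 1*(-65))*(2*(4 - 4*(-3))*(8 + (4 - 4*(-3)))) = -88 + (0 + 65)*(2*(4 + 12)*(8 + (4 + 12))) = -88 + 65*(2*16*(8 + 16)) = -88 + 65*(2*16*24) = -88 + 65*768 = -88 + 49920 = 49832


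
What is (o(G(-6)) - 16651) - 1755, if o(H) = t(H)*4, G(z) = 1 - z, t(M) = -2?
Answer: -18414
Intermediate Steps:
o(H) = -8 (o(H) = -2*4 = -8)
(o(G(-6)) - 16651) - 1755 = (-8 - 16651) - 1755 = -16659 - 1755 = -18414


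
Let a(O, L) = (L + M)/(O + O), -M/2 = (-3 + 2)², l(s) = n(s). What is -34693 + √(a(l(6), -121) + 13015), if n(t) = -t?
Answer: -34693 + 3*√5789/2 ≈ -34579.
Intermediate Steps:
l(s) = -s
M = -2 (M = -2*(-3 + 2)² = -2*(-1)² = -2*1 = -2)
a(O, L) = (-2 + L)/(2*O) (a(O, L) = (L - 2)/(O + O) = (-2 + L)/((2*O)) = (-2 + L)*(1/(2*O)) = (-2 + L)/(2*O))
-34693 + √(a(l(6), -121) + 13015) = -34693 + √((-2 - 121)/(2*((-1*6))) + 13015) = -34693 + √((½)*(-123)/(-6) + 13015) = -34693 + √((½)*(-⅙)*(-123) + 13015) = -34693 + √(41/4 + 13015) = -34693 + √(52101/4) = -34693 + 3*√5789/2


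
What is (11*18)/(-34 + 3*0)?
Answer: -99/17 ≈ -5.8235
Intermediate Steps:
(11*18)/(-34 + 3*0) = 198/(-34 + 0) = 198/(-34) = 198*(-1/34) = -99/17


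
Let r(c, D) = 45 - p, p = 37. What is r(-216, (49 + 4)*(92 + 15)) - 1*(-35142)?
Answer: 35150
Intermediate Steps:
r(c, D) = 8 (r(c, D) = 45 - 1*37 = 45 - 37 = 8)
r(-216, (49 + 4)*(92 + 15)) - 1*(-35142) = 8 - 1*(-35142) = 8 + 35142 = 35150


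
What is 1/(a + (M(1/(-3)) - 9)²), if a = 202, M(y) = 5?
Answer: 1/218 ≈ 0.0045872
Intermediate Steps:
1/(a + (M(1/(-3)) - 9)²) = 1/(202 + (5 - 9)²) = 1/(202 + (-4)²) = 1/(202 + 16) = 1/218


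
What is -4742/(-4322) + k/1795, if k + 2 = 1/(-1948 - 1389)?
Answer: 2837532758/2588841263 ≈ 1.0961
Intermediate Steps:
k = -6675/3337 (k = -2 + 1/(-1948 - 1389) = -2 + 1/(-3337) = -2 - 1/3337 = -6675/3337 ≈ -2.0003)
-4742/(-4322) + k/1795 = -4742/(-4322) - 6675/3337/1795 = -4742*(-1/4322) - 6675/3337*1/1795 = 2371/2161 - 1335/1197983 = 2837532758/2588841263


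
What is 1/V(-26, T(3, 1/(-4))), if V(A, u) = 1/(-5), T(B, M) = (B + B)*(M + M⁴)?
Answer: -5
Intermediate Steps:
T(B, M) = 2*B*(M + M⁴) (T(B, M) = (2*B)*(M + M⁴) = 2*B*(M + M⁴))
V(A, u) = -⅕
1/V(-26, T(3, 1/(-4))) = 1/(-⅕) = -5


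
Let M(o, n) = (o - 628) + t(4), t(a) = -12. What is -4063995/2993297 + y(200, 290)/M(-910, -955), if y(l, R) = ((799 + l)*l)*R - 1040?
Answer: -17344080093737/463961035 ≈ -37383.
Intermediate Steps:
M(o, n) = -640 + o (M(o, n) = (o - 628) - 12 = (-628 + o) - 12 = -640 + o)
y(l, R) = -1040 + R*l*(799 + l) (y(l, R) = (l*(799 + l))*R - 1040 = R*l*(799 + l) - 1040 = -1040 + R*l*(799 + l))
-4063995/2993297 + y(200, 290)/M(-910, -955) = -4063995/2993297 + (-1040 + 290*200² + 799*290*200)/(-640 - 910) = -4063995*1/2993297 + (-1040 + 290*40000 + 46342000)/(-1550) = -4063995/2993297 + (-1040 + 11600000 + 46342000)*(-1/1550) = -4063995/2993297 + 57940960*(-1/1550) = -4063995/2993297 - 5794096/155 = -17344080093737/463961035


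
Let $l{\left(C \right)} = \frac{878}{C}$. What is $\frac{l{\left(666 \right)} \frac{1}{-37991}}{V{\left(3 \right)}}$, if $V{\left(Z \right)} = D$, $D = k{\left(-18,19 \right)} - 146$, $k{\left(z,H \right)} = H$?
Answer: $\frac{439}{1606677381} \approx 2.7323 \cdot 10^{-7}$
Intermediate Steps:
$D = -127$ ($D = 19 - 146 = -127$)
$V{\left(Z \right)} = -127$
$\frac{l{\left(666 \right)} \frac{1}{-37991}}{V{\left(3 \right)}} = \frac{\frac{878}{666} \frac{1}{-37991}}{-127} = 878 \cdot \frac{1}{666} \left(- \frac{1}{37991}\right) \left(- \frac{1}{127}\right) = \frac{439}{333} \left(- \frac{1}{37991}\right) \left(- \frac{1}{127}\right) = \left(- \frac{439}{12651003}\right) \left(- \frac{1}{127}\right) = \frac{439}{1606677381}$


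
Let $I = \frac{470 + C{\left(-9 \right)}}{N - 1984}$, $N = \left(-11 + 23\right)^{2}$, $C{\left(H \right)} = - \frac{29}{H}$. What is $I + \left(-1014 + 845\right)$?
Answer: $- \frac{2802899}{16560} \approx -169.26$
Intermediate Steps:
$N = 144$ ($N = 12^{2} = 144$)
$I = - \frac{4259}{16560}$ ($I = \frac{470 - \frac{29}{-9}}{144 - 1984} = \frac{470 - - \frac{29}{9}}{-1840} = \left(470 + \frac{29}{9}\right) \left(- \frac{1}{1840}\right) = \frac{4259}{9} \left(- \frac{1}{1840}\right) = - \frac{4259}{16560} \approx -0.25719$)
$I + \left(-1014 + 845\right) = - \frac{4259}{16560} + \left(-1014 + 845\right) = - \frac{4259}{16560} - 169 = - \frac{2802899}{16560}$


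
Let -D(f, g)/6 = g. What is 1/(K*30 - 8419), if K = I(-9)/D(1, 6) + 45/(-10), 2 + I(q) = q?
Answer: -6/51269 ≈ -0.00011703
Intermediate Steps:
D(f, g) = -6*g
I(q) = -2 + q
K = -151/36 (K = (-2 - 9)/((-6*6)) + 45/(-10) = -11/(-36) + 45*(-1/10) = -11*(-1/36) - 9/2 = 11/36 - 9/2 = -151/36 ≈ -4.1944)
1/(K*30 - 8419) = 1/(-151/36*30 - 8419) = 1/(-755/6 - 8419) = 1/(-51269/6) = -6/51269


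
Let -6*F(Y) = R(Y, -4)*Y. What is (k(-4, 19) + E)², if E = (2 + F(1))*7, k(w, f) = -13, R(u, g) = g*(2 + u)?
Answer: 225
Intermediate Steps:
F(Y) = -Y*(-8 - 4*Y)/6 (F(Y) = -(-4*(2 + Y))*Y/6 = -(-8 - 4*Y)*Y/6 = -Y*(-8 - 4*Y)/6)
E = 28 (E = (2 + (⅔)*1*(2 + 1))*7 = (2 + (⅔)*1*3)*7 = (2 + 2)*7 = 4*7 = 28)
(k(-4, 19) + E)² = (-13 + 28)² = 15² = 225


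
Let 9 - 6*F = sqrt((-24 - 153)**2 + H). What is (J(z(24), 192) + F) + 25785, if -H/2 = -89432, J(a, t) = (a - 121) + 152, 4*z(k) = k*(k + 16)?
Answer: 52115/2 - sqrt(210193)/6 ≈ 25981.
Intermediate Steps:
z(k) = k*(16 + k)/4 (z(k) = (k*(k + 16))/4 = (k*(16 + k))/4 = k*(16 + k)/4)
J(a, t) = 31 + a (J(a, t) = (-121 + a) + 152 = 31 + a)
H = 178864 (H = -2*(-89432) = 178864)
F = 3/2 - sqrt(210193)/6 (F = 3/2 - sqrt((-24 - 153)**2 + 178864)/6 = 3/2 - sqrt((-177)**2 + 178864)/6 = 3/2 - sqrt(31329 + 178864)/6 = 3/2 - sqrt(210193)/6 ≈ -74.911)
(J(z(24), 192) + F) + 25785 = ((31 + (1/4)*24*(16 + 24)) + (3/2 - sqrt(210193)/6)) + 25785 = ((31 + (1/4)*24*40) + (3/2 - sqrt(210193)/6)) + 25785 = ((31 + 240) + (3/2 - sqrt(210193)/6)) + 25785 = (271 + (3/2 - sqrt(210193)/6)) + 25785 = (545/2 - sqrt(210193)/6) + 25785 = 52115/2 - sqrt(210193)/6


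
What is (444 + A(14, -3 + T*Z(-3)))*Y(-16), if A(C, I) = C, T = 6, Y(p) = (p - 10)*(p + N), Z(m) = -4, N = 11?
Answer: 59540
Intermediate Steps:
Y(p) = (-10 + p)*(11 + p) (Y(p) = (p - 10)*(p + 11) = (-10 + p)*(11 + p))
(444 + A(14, -3 + T*Z(-3)))*Y(-16) = (444 + 14)*(-110 - 16 + (-16)²) = 458*(-110 - 16 + 256) = 458*130 = 59540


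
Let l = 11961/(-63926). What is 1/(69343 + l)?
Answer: 63926/4432808657 ≈ 1.4421e-5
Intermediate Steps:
l = -11961/63926 (l = 11961*(-1/63926) = -11961/63926 ≈ -0.18711)
1/(69343 + l) = 1/(69343 - 11961/63926) = 1/(4432808657/63926) = 63926/4432808657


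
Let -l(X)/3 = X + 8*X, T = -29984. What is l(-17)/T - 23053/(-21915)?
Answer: 681162167/657099360 ≈ 1.0366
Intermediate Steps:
l(X) = -27*X (l(X) = -3*(X + 8*X) = -27*X)
l(-17)/T - 23053/(-21915) = -27*(-17)/(-29984) - 23053/(-21915) = 459*(-1/29984) - 23053*(-1/21915) = -459/29984 + 23053/21915 = 681162167/657099360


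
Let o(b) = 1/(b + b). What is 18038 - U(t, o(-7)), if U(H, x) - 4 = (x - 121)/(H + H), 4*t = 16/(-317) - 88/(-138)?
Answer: 1658475607/89908 ≈ 18446.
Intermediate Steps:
t = 3211/21873 (t = (16/(-317) - 88/(-138))/4 = (16*(-1/317) - 88*(-1/138))/4 = (-16/317 + 44/69)/4 = (¼)*(12844/21873) = 3211/21873 ≈ 0.14680)
o(b) = 1/(2*b)
U(H, x) = 4 + (-121 + x)/(2*H) (U(H, x) = 4 + (x - 121)/(H + H) = 4 + (-121 + x)/((2*H)) = 4 + (-121 + x)*(1/(2*H)) = 4 + (-121 + x)/(2*H))
18038 - U(t, o(-7)) = 18038 - (-121 + (½)/(-7) + 8*(3211/21873))/(2*3211/21873) = 18038 - 21873*(-121 + (½)*(-⅐) + 25688/21873)/(2*3211) = 18038 - 21873*(-121 - 1/14 + 25688/21873)/(2*3211) = 18038 - 21873*(-36715103)/(2*3211*306222) = 18038 - 1*(-36715103/89908) = 18038 + 36715103/89908 = 1658475607/89908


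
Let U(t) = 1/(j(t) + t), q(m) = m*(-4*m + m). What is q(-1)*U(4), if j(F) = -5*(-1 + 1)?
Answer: -3/4 ≈ -0.75000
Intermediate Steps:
j(F) = 0 (j(F) = -5*0 = 0)
q(m) = -3*m**2 (q(m) = m*(-3*m) = -3*m**2)
U(t) = 1/t (U(t) = 1/(0 + t) = 1/t)
q(-1)*U(4) = -3*(-1)**2/4 = -3*1*(1/4) = -3*1/4 = -3/4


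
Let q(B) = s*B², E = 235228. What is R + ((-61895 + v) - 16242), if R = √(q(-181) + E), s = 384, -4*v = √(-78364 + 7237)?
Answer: -78137 + 2*√3203863 - 3*I*√7903/4 ≈ -74557.0 - 66.674*I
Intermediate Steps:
v = -3*I*√7903/4 (v = -√(-78364 + 7237)/4 = -3*I*√7903/4 ≈ -66.674*I)
q(B) = 384*B²
R = 2*√3203863 (R = √(384*(-181)² + 235228) = √(384*32761 + 235228) = √(12580224 + 235228) = √12815452 = 2*√3203863 ≈ 3579.9)
R + ((-61895 + v) - 16242) = 2*√3203863 + ((-61895 - 3*I*√7903/4) - 16242) = 2*√3203863 + (-78137 - 3*I*√7903/4) = -78137 + 2*√3203863 - 3*I*√7903/4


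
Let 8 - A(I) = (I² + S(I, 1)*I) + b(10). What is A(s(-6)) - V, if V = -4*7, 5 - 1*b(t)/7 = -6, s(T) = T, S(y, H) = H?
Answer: -71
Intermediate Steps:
b(t) = 77 (b(t) = 35 - 7*(-6) = 35 + 42 = 77)
A(I) = -69 - I - I² (A(I) = 8 - ((I² + 1*I) + 77) = 8 - ((I² + I) + 77) = 8 - ((I + I²) + 77) = 8 - (77 + I + I²) = 8 + (-77 - I - I²) = -69 - I - I²)
V = -28
A(s(-6)) - V = (-69 - 1*(-6) - 1*(-6)²) - 1*(-28) = (-69 + 6 - 1*36) + 28 = (-69 + 6 - 36) + 28 = -99 + 28 = -71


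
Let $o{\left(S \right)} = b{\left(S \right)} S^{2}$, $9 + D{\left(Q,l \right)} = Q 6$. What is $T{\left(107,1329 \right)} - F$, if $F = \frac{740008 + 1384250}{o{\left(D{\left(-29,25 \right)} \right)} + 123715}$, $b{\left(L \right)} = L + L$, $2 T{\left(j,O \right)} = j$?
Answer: $\frac{1302507229}{24266518} \approx 53.675$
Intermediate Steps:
$T{\left(j,O \right)} = \frac{j}{2}$
$b{\left(L \right)} = 2 L$
$D{\left(Q,l \right)} = -9 + 6 Q$ ($D{\left(Q,l \right)} = -9 + Q 6 = -9 + 6 Q$)
$o{\left(S \right)} = 2 S^{3}$ ($o{\left(S \right)} = 2 S S^{2} = 2 S^{3}$)
$F = - \frac{2124258}{12133259}$ ($F = \frac{740008 + 1384250}{2 \left(-9 + 6 \left(-29\right)\right)^{3} + 123715} = \frac{2124258}{2 \left(-9 - 174\right)^{3} + 123715} = \frac{2124258}{2 \left(-183\right)^{3} + 123715} = \frac{2124258}{2 \left(-6128487\right) + 123715} = \frac{2124258}{-12256974 + 123715} = \frac{2124258}{-12133259} = 2124258 \left(- \frac{1}{12133259}\right) = - \frac{2124258}{12133259} \approx -0.17508$)
$T{\left(107,1329 \right)} - F = \frac{1}{2} \cdot 107 - - \frac{2124258}{12133259} = \frac{107}{2} + \frac{2124258}{12133259} = \frac{1302507229}{24266518}$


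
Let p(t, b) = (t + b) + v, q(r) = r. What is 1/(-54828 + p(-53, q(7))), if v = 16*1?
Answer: -1/54858 ≈ -1.8229e-5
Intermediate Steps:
v = 16
p(t, b) = 16 + b + t (p(t, b) = (t + b) + 16 = (b + t) + 16 = 16 + b + t)
1/(-54828 + p(-53, q(7))) = 1/(-54828 + (16 + 7 - 53)) = 1/(-54828 - 30) = 1/(-54858) = -1/54858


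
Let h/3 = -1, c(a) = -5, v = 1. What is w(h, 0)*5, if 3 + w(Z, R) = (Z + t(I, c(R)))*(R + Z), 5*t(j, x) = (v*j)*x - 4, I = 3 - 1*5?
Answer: 12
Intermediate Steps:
h = -3 (h = 3*(-1) = -3)
I = -2 (I = 3 - 5 = -2)
t(j, x) = -⅘ + j*x/5 (t(j, x) = ((1*j)*x - 4)/5 = (j*x - 4)/5 = (-4 + j*x)/5 = -⅘ + j*x/5)
w(Z, R) = -3 + (6/5 + Z)*(R + Z) (w(Z, R) = -3 + (Z + (-⅘ + (⅕)*(-2)*(-5)))*(R + Z) = -3 + (Z + (-⅘ + 2))*(R + Z) = -3 + (Z + 6/5)*(R + Z) = -3 + (6/5 + Z)*(R + Z))
w(h, 0)*5 = (-3 + (-3)² + (6/5)*0 + (6/5)*(-3) + 0*(-3))*5 = (-3 + 9 + 0 - 18/5 + 0)*5 = (12/5)*5 = 12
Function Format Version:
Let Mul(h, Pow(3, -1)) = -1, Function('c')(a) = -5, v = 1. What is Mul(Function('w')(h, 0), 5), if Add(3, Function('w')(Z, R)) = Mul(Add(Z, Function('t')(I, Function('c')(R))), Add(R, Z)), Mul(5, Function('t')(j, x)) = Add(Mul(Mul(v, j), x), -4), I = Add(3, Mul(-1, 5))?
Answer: 12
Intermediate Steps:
h = -3 (h = Mul(3, -1) = -3)
I = -2 (I = Add(3, -5) = -2)
Function('t')(j, x) = Add(Rational(-4, 5), Mul(Rational(1, 5), j, x)) (Function('t')(j, x) = Mul(Rational(1, 5), Add(Mul(Mul(1, j), x), -4)) = Mul(Rational(1, 5), Add(Mul(j, x), -4)) = Mul(Rational(1, 5), Add(-4, Mul(j, x))) = Add(Rational(-4, 5), Mul(Rational(1, 5), j, x)))
Function('w')(Z, R) = Add(-3, Mul(Add(Rational(6, 5), Z), Add(R, Z))) (Function('w')(Z, R) = Add(-3, Mul(Add(Z, Add(Rational(-4, 5), Mul(Rational(1, 5), -2, -5))), Add(R, Z))) = Add(-3, Mul(Add(Z, Add(Rational(-4, 5), 2)), Add(R, Z))) = Add(-3, Mul(Add(Z, Rational(6, 5)), Add(R, Z))) = Add(-3, Mul(Add(Rational(6, 5), Z), Add(R, Z))))
Mul(Function('w')(h, 0), 5) = Mul(Add(-3, Pow(-3, 2), Mul(Rational(6, 5), 0), Mul(Rational(6, 5), -3), Mul(0, -3)), 5) = Mul(Add(-3, 9, 0, Rational(-18, 5), 0), 5) = Mul(Rational(12, 5), 5) = 12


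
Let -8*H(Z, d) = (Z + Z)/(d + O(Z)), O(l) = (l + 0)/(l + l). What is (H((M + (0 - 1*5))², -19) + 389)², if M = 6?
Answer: 828691369/5476 ≈ 1.5133e+5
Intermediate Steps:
O(l) = ½ (O(l) = l/((2*l)) = l*(1/(2*l)) = ½)
H(Z, d) = -Z/(4*(½ + d)) (H(Z, d) = -(Z + Z)/(8*(d + ½)) = -2*Z/(8*(½ + d)) = -Z/(4*(½ + d)))
(H((M + (0 - 1*5))², -19) + 389)² = (-(6 + (0 - 1*5))²/(2 + 4*(-19)) + 389)² = (-(6 + (0 - 5))²/(2 - 76) + 389)² = (-1*(6 - 5)²/(-74) + 389)² = (-1*1²*(-1/74) + 389)² = (-1*1*(-1/74) + 389)² = (1/74 + 389)² = (28787/74)² = 828691369/5476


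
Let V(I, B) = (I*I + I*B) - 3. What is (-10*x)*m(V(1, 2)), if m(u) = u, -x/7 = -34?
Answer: 0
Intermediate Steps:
x = 238 (x = -7*(-34) = 238)
V(I, B) = -3 + I² + B*I (V(I, B) = (I² + B*I) - 3 = -3 + I² + B*I)
(-10*x)*m(V(1, 2)) = (-10*238)*(-3 + 1² + 2*1) = -2380*(-3 + 1 + 2) = -2380*0 = 0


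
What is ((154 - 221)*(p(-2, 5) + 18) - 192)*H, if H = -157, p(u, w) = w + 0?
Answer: 272081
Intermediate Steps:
p(u, w) = w
((154 - 221)*(p(-2, 5) + 18) - 192)*H = ((154 - 221)*(5 + 18) - 192)*(-157) = (-67*23 - 192)*(-157) = (-1541 - 192)*(-157) = -1733*(-157) = 272081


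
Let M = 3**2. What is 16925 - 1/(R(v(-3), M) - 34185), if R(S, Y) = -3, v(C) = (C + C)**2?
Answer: 578631901/34188 ≈ 16925.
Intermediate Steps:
v(C) = 4*C**2 (v(C) = (2*C)**2 = 4*C**2)
M = 9
16925 - 1/(R(v(-3), M) - 34185) = 16925 - 1/(-3 - 34185) = 16925 - 1/(-34188) = 16925 - 1*(-1/34188) = 16925 + 1/34188 = 578631901/34188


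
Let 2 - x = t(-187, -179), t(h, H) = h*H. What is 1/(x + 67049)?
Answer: 1/33578 ≈ 2.9781e-5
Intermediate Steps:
t(h, H) = H*h
x = -33471 (x = 2 - (-179)*(-187) = 2 - 1*33473 = 2 - 33473 = -33471)
1/(x + 67049) = 1/(-33471 + 67049) = 1/33578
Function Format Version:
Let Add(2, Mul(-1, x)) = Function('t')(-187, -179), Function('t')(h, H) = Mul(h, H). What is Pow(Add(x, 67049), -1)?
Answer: Rational(1, 33578) ≈ 2.9781e-5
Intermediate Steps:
Function('t')(h, H) = Mul(H, h)
x = -33471 (x = Add(2, Mul(-1, Mul(-179, -187))) = Add(2, Mul(-1, 33473)) = Add(2, -33473) = -33471)
Pow(Add(x, 67049), -1) = Pow(Add(-33471, 67049), -1) = Pow(33578, -1) = Rational(1, 33578)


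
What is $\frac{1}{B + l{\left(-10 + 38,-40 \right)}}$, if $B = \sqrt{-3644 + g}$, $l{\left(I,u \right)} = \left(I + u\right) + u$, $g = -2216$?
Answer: $- \frac{13}{2141} - \frac{i \sqrt{1465}}{4282} \approx -0.0060719 - 0.0089387 i$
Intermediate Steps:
$l{\left(I,u \right)} = I + 2 u$
$B = 2 i \sqrt{1465}$ ($B = \sqrt{-3644 - 2216} = \sqrt{-5860} = 2 i \sqrt{1465} \approx 76.551 i$)
$\frac{1}{B + l{\left(-10 + 38,-40 \right)}} = \frac{1}{2 i \sqrt{1465} + \left(\left(-10 + 38\right) + 2 \left(-40\right)\right)} = \frac{1}{2 i \sqrt{1465} + \left(28 - 80\right)} = \frac{1}{2 i \sqrt{1465} - 52} = \frac{1}{-52 + 2 i \sqrt{1465}}$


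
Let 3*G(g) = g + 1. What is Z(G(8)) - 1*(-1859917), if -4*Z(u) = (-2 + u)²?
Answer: 7439667/4 ≈ 1.8599e+6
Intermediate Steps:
G(g) = ⅓ + g/3 (G(g) = (g + 1)/3 = (1 + g)/3 = ⅓ + g/3)
Z(u) = -(-2 + u)²/4
Z(G(8)) - 1*(-1859917) = -(-2 + (⅓ + (⅓)*8))²/4 - 1*(-1859917) = -(-2 + (⅓ + 8/3))²/4 + 1859917 = -(-2 + 3)²/4 + 1859917 = -¼*1² + 1859917 = -¼*1 + 1859917 = -¼ + 1859917 = 7439667/4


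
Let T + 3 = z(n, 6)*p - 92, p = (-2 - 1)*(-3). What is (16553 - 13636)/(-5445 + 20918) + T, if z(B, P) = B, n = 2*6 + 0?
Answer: 204066/15473 ≈ 13.189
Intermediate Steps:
n = 12 (n = 12 + 0 = 12)
p = 9 (p = -3*(-3) = 9)
T = 13 (T = -3 + (12*9 - 92) = -3 + (108 - 92) = -3 + 16 = 13)
(16553 - 13636)/(-5445 + 20918) + T = (16553 - 13636)/(-5445 + 20918) + 13 = 2917/15473 + 13 = 204066/15473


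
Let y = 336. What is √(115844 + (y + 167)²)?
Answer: √368853 ≈ 607.33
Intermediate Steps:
√(115844 + (y + 167)²) = √(115844 + (336 + 167)²) = √(115844 + 503²) = √(115844 + 253009) = √368853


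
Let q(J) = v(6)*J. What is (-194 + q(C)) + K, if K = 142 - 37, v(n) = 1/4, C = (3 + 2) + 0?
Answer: -351/4 ≈ -87.750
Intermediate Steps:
C = 5 (C = 5 + 0 = 5)
v(n) = ¼
K = 105
q(J) = J/4
(-194 + q(C)) + K = (-194 + (¼)*5) + 105 = (-194 + 5/4) + 105 = -771/4 + 105 = -351/4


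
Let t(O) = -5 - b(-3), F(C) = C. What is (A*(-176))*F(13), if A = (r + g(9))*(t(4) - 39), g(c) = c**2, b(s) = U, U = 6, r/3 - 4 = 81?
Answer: 38438400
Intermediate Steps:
r = 255 (r = 12 + 3*81 = 12 + 243 = 255)
b(s) = 6
t(O) = -11 (t(O) = -5 - 1*6 = -5 - 6 = -11)
A = -16800 (A = (255 + 9**2)*(-11 - 39) = (255 + 81)*(-50) = 336*(-50) = -16800)
(A*(-176))*F(13) = -16800*(-176)*13 = 2956800*13 = 38438400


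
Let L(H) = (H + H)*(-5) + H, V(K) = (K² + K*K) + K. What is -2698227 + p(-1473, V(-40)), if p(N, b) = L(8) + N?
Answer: -2699772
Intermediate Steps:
V(K) = K + 2*K² (V(K) = (K² + K²) + K = 2*K² + K = K + 2*K²)
L(H) = -9*H (L(H) = (2*H)*(-5) + H = -10*H + H = -9*H)
p(N, b) = -72 + N (p(N, b) = -9*8 + N = -72 + N)
-2698227 + p(-1473, V(-40)) = -2698227 + (-72 - 1473) = -2698227 - 1545 = -2699772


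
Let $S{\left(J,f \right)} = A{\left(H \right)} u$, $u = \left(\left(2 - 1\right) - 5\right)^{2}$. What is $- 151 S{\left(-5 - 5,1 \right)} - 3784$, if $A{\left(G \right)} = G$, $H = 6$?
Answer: $-18280$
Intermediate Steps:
$u = 16$ ($u = \left(\left(2 - 1\right) - 5\right)^{2} = \left(1 - 5\right)^{2} = \left(-4\right)^{2} = 16$)
$S{\left(J,f \right)} = 96$ ($S{\left(J,f \right)} = 6 \cdot 16 = 96$)
$- 151 S{\left(-5 - 5,1 \right)} - 3784 = \left(-151\right) 96 - 3784 = -14496 - 3784 = -18280$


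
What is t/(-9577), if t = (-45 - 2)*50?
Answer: 2350/9577 ≈ 0.24538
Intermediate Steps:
t = -2350 (t = -47*50 = -2350)
t/(-9577) = -2350/(-9577) = -2350*(-1/9577) = 2350/9577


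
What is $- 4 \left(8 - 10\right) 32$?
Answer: $256$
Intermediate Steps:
$- 4 \left(8 - 10\right) 32 = \left(-4\right) \left(-2\right) 32 = 8 \cdot 32 = 256$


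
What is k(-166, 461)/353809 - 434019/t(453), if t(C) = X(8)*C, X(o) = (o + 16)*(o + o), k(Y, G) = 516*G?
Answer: -37393607473/20515261056 ≈ -1.8227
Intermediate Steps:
X(o) = 2*o*(16 + o) (X(o) = (16 + o)*(2*o) = 2*o*(16 + o))
t(C) = 384*C (t(C) = (2*8*(16 + 8))*C = (2*8*24)*C = 384*C)
k(-166, 461)/353809 - 434019/t(453) = (516*461)/353809 - 434019/(384*453) = 237876*(1/353809) - 434019/173952 = 237876/353809 - 434019*1/173952 = 237876/353809 - 144673/57984 = -37393607473/20515261056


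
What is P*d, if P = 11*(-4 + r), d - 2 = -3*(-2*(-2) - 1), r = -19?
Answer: 1771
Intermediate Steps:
d = -7 (d = 2 - 3*(-2*(-2) - 1) = 2 - 3*(4 - 1) = 2 - 3*3 = 2 - 9 = -7)
P = -253 (P = 11*(-4 - 19) = 11*(-23) = -253)
P*d = -253*(-7) = 1771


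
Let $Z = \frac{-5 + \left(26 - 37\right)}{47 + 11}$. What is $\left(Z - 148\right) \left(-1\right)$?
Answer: $\frac{4300}{29} \approx 148.28$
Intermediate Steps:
$Z = - \frac{8}{29}$ ($Z = \frac{-5 - 11}{58} = \left(-16\right) \frac{1}{58} = - \frac{8}{29} \approx -0.27586$)
$\left(Z - 148\right) \left(-1\right) = \left(- \frac{8}{29} - 148\right) \left(-1\right) = \left(- \frac{4300}{29}\right) \left(-1\right) = \frac{4300}{29}$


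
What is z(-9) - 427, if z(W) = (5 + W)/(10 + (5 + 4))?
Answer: -8117/19 ≈ -427.21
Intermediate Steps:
z(W) = 5/19 + W/19 (z(W) = (5 + W)/(10 + 9) = (5 + W)/19 = (5 + W)*(1/19) = 5/19 + W/19)
z(-9) - 427 = (5/19 + (1/19)*(-9)) - 427 = (5/19 - 9/19) - 427 = -4/19 - 427 = -8117/19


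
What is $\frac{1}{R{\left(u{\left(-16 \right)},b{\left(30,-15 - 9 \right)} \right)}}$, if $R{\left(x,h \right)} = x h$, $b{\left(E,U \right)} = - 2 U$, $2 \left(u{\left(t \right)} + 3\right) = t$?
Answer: $- \frac{1}{528} \approx -0.0018939$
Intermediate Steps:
$u{\left(t \right)} = -3 + \frac{t}{2}$
$R{\left(x,h \right)} = h x$
$\frac{1}{R{\left(u{\left(-16 \right)},b{\left(30,-15 - 9 \right)} \right)}} = \frac{1}{- 2 \left(-15 - 9\right) \left(-3 + \frac{1}{2} \left(-16\right)\right)} = \frac{1}{\left(-2\right) \left(-24\right) \left(-3 - 8\right)} = \frac{1}{48 \left(-11\right)} = \frac{1}{-528} = - \frac{1}{528}$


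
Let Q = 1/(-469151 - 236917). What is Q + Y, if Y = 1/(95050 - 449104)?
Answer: -176687/41664366612 ≈ -4.2407e-6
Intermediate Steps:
Q = -1/706068 (Q = 1/(-706068) = -1/706068 ≈ -1.4163e-6)
Y = -1/354054 (Y = 1/(-354054) = -1/354054 ≈ -2.8244e-6)
Q + Y = -1/706068 - 1/354054 = -176687/41664366612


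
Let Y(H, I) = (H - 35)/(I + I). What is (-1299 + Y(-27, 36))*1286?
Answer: -30089185/18 ≈ -1.6716e+6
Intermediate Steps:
Y(H, I) = (-35 + H)/(2*I) (Y(H, I) = (-35 + H)/((2*I)) = (-35 + H)*(1/(2*I)) = (-35 + H)/(2*I))
(-1299 + Y(-27, 36))*1286 = (-1299 + (½)*(-35 - 27)/36)*1286 = (-1299 + (½)*(1/36)*(-62))*1286 = (-1299 - 31/36)*1286 = -46795/36*1286 = -30089185/18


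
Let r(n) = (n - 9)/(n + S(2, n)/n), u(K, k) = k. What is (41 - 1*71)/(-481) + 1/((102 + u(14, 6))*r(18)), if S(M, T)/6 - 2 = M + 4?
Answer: 58651/701298 ≈ 0.083632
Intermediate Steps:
S(M, T) = 36 + 6*M (S(M, T) = 12 + 6*(M + 4) = 12 + 6*(4 + M) = 12 + (24 + 6*M) = 36 + 6*M)
r(n) = (-9 + n)/(n + 48/n) (r(n) = (n - 9)/(n + (36 + 6*2)/n) = (-9 + n)/(n + (36 + 12)/n) = (-9 + n)/(n + 48/n))
(41 - 1*71)/(-481) + 1/((102 + u(14, 6))*r(18)) = (41 - 1*71)/(-481) + 1/((102 + 6)*((18*(-9 + 18)/(48 + 18²)))) = (41 - 71)*(-1/481) + 1/(108*((18*9/(48 + 324)))) = -30*(-1/481) + 1/(108*((18*9/372))) = 30/481 + 1/(108*((18*(1/372)*9))) = 30/481 + 1/(108*(27/62)) = 30/481 + (1/108)*(62/27) = 30/481 + 31/1458 = 58651/701298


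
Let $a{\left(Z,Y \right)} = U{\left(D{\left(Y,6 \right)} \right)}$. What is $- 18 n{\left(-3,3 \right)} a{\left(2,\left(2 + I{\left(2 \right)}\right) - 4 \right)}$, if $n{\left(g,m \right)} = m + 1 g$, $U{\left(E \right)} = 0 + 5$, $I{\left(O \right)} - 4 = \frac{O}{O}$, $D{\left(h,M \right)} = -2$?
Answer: $0$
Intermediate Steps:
$I{\left(O \right)} = 5$ ($I{\left(O \right)} = 4 + \frac{O}{O} = 4 + 1 = 5$)
$U{\left(E \right)} = 5$
$a{\left(Z,Y \right)} = 5$
$n{\left(g,m \right)} = g + m$ ($n{\left(g,m \right)} = m + g = g + m$)
$- 18 n{\left(-3,3 \right)} a{\left(2,\left(2 + I{\left(2 \right)}\right) - 4 \right)} = - 18 \left(-3 + 3\right) 5 = \left(-18\right) 0 \cdot 5 = 0 \cdot 5 = 0$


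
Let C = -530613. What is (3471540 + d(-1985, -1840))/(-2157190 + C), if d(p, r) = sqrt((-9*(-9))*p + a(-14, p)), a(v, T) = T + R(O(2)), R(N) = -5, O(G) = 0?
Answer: -3471540/2687803 - 5*I*sqrt(6511)/2687803 ≈ -1.2916 - 0.00015011*I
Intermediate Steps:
a(v, T) = -5 + T (a(v, T) = T - 5 = -5 + T)
d(p, r) = sqrt(-5 + 82*p) (d(p, r) = sqrt((-9*(-9))*p + (-5 + p)) = sqrt(81*p + (-5 + p)) = sqrt(-5 + 82*p))
(3471540 + d(-1985, -1840))/(-2157190 + C) = (3471540 + sqrt(-5 + 82*(-1985)))/(-2157190 - 530613) = (3471540 + sqrt(-5 - 162770))/(-2687803) = (3471540 + sqrt(-162775))*(-1/2687803) = (3471540 + 5*I*sqrt(6511))*(-1/2687803) = -3471540/2687803 - 5*I*sqrt(6511)/2687803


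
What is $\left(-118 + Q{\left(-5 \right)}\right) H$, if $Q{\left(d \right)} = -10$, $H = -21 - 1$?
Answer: $2816$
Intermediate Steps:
$H = -22$
$\left(-118 + Q{\left(-5 \right)}\right) H = \left(-118 - 10\right) \left(-22\right) = \left(-128\right) \left(-22\right) = 2816$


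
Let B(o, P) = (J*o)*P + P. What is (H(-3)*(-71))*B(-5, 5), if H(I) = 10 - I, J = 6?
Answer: 133835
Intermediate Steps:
B(o, P) = P + 6*P*o (B(o, P) = (6*o)*P + P = 6*P*o + P = P + 6*P*o)
(H(-3)*(-71))*B(-5, 5) = ((10 - 1*(-3))*(-71))*(5*(1 + 6*(-5))) = ((10 + 3)*(-71))*(5*(1 - 30)) = (13*(-71))*(5*(-29)) = -923*(-145) = 133835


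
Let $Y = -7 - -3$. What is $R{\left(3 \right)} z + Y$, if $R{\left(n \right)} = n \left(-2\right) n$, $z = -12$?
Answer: $212$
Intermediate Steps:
$Y = -4$ ($Y = -7 + 3 = -4$)
$R{\left(n \right)} = - 2 n^{2}$ ($R{\left(n \right)} = - 2 n n = - 2 n^{2}$)
$R{\left(3 \right)} z + Y = - 2 \cdot 3^{2} \left(-12\right) - 4 = \left(-2\right) 9 \left(-12\right) - 4 = \left(-18\right) \left(-12\right) - 4 = 216 - 4 = 212$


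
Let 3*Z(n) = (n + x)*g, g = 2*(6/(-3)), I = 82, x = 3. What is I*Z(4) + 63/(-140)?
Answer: -45947/60 ≈ -765.78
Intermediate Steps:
g = -4 (g = 2*(6*(-⅓)) = 2*(-2) = -4)
Z(n) = -4 - 4*n/3 (Z(n) = ((n + 3)*(-4))/3 = ((3 + n)*(-4))/3 = (-12 - 4*n)/3 = -4 - 4*n/3)
I*Z(4) + 63/(-140) = 82*(-4 - 4/3*4) + 63/(-140) = 82*(-4 - 16/3) + 63*(-1/140) = 82*(-28/3) - 9/20 = -2296/3 - 9/20 = -45947/60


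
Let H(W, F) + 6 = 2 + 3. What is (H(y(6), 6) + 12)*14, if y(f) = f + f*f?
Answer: 154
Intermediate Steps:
y(f) = f + f²
H(W, F) = -1 (H(W, F) = -6 + (2 + 3) = -6 + 5 = -1)
(H(y(6), 6) + 12)*14 = (-1 + 12)*14 = 11*14 = 154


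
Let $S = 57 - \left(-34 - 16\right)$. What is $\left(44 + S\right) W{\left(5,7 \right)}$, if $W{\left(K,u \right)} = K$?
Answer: $755$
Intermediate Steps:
$S = 107$ ($S = 57 - -50 = 57 + 50 = 107$)
$\left(44 + S\right) W{\left(5,7 \right)} = \left(44 + 107\right) 5 = 151 \cdot 5 = 755$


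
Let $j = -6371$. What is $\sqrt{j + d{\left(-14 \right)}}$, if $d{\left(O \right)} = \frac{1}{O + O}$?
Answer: $\frac{3 i \sqrt{138747}}{14} \approx 79.819 i$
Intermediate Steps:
$d{\left(O \right)} = \frac{1}{2 O}$
$\sqrt{j + d{\left(-14 \right)}} = \sqrt{-6371 + \frac{1}{2 \left(-14\right)}} = \sqrt{-6371 + \frac{1}{2} \left(- \frac{1}{14}\right)} = \sqrt{-6371 - \frac{1}{28}} = \sqrt{- \frac{178389}{28}} = \frac{3 i \sqrt{138747}}{14}$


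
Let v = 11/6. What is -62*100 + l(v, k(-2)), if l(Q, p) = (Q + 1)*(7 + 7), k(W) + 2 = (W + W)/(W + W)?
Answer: -18481/3 ≈ -6160.3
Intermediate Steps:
k(W) = -1 (k(W) = -2 + (W + W)/(W + W) = -2 + (2*W)/((2*W)) = -2 + (2*W)*(1/(2*W)) = -2 + 1 = -1)
v = 11/6 (v = 11*(⅙) = 11/6 ≈ 1.8333)
l(Q, p) = 14 + 14*Q (l(Q, p) = (1 + Q)*14 = 14 + 14*Q)
-62*100 + l(v, k(-2)) = -62*100 + (14 + 14*(11/6)) = -6200 + (14 + 77/3) = -6200 + 119/3 = -18481/3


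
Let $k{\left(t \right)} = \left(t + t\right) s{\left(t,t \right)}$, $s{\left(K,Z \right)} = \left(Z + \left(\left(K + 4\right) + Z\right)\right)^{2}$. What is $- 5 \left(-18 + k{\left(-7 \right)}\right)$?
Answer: $20320$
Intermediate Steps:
$s{\left(K,Z \right)} = \left(4 + K + 2 Z\right)^{2}$ ($s{\left(K,Z \right)} = \left(Z + \left(\left(4 + K\right) + Z\right)\right)^{2} = \left(Z + \left(4 + K + Z\right)\right)^{2} = \left(4 + K + 2 Z\right)^{2}$)
$k{\left(t \right)} = 2 t \left(4 + 3 t\right)^{2}$ ($k{\left(t \right)} = \left(t + t\right) \left(4 + t + 2 t\right)^{2} = 2 t \left(4 + 3 t\right)^{2}$)
$- 5 \left(-18 + k{\left(-7 \right)}\right) = - 5 \left(-18 + 2 \left(-7\right) \left(4 + 3 \left(-7\right)\right)^{2}\right) = - 5 \left(-18 + 2 \left(-7\right) \left(4 - 21\right)^{2}\right) = - 5 \left(-18 + 2 \left(-7\right) \left(-17\right)^{2}\right) = - 5 \left(-18 + 2 \left(-7\right) 289\right) = - 5 \left(-18 - 4046\right) = \left(-5\right) \left(-4064\right) = 20320$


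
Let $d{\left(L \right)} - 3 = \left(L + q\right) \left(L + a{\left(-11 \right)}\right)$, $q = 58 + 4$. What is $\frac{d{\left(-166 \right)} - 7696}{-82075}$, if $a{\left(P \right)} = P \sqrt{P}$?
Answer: $- \frac{9571}{82075} - \frac{1144 i \sqrt{11}}{82075} \approx -0.11661 - 0.046229 i$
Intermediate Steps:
$a{\left(P \right)} = P^{\frac{3}{2}}$
$q = 62$
$d{\left(L \right)} = 3 + \left(62 + L\right) \left(L - 11 i \sqrt{11}\right)$ ($d{\left(L \right)} = 3 + \left(L + 62\right) \left(L + \left(-11\right)^{\frac{3}{2}}\right) = 3 + \left(62 + L\right) \left(L - 11 i \sqrt{11}\right)$)
$\frac{d{\left(-166 \right)} - 7696}{-82075} = \frac{\left(3 + \left(-166\right)^{2} + 62 \left(-166\right) - 682 i \sqrt{11} - 11 i \left(-166\right) \sqrt{11}\right) - 7696}{-82075} = \left(\left(3 + 27556 - 10292 - 682 i \sqrt{11} + 1826 i \sqrt{11}\right) - 7696\right) \left(- \frac{1}{82075}\right) = \left(\left(17267 + 1144 i \sqrt{11}\right) - 7696\right) \left(- \frac{1}{82075}\right) = \left(9571 + 1144 i \sqrt{11}\right) \left(- \frac{1}{82075}\right) = - \frac{9571}{82075} - \frac{1144 i \sqrt{11}}{82075}$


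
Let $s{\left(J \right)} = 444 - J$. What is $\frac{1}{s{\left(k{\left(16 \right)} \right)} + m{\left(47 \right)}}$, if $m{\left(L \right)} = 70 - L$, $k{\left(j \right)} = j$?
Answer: $\frac{1}{451} \approx 0.0022173$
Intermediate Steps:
$\frac{1}{s{\left(k{\left(16 \right)} \right)} + m{\left(47 \right)}} = \frac{1}{\left(444 - 16\right) + \left(70 - 47\right)} = \frac{1}{428 + 23} = \frac{1}{451}$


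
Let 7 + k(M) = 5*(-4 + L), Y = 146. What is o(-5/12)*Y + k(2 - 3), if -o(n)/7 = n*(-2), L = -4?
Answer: -2696/3 ≈ -898.67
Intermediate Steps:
k(M) = -47 (k(M) = -7 + 5*(-4 - 4) = -7 + 5*(-8) = -7 - 40 = -47)
o(n) = 14*n (o(n) = -7*n*(-2) = -(-14)*n = 14*n)
o(-5/12)*Y + k(2 - 3) = (14*(-5/12))*146 - 47 = -35/6*146 - 47 = -2555/3 - 47 = -2696/3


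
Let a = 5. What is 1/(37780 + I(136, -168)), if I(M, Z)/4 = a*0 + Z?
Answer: 1/37108 ≈ 2.6948e-5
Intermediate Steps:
I(M, Z) = 4*Z (I(M, Z) = 4*(5*0 + Z) = 4*(0 + Z) = 4*Z)
1/(37780 + I(136, -168)) = 1/(37780 + 4*(-168)) = 1/(37780 - 672) = 1/37108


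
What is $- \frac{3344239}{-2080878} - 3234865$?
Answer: $- \frac{6731356067231}{2080878} \approx -3.2349 \cdot 10^{6}$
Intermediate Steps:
$- \frac{3344239}{-2080878} - 3234865 = \left(-3344239\right) \left(- \frac{1}{2080878}\right) - 3234865 = \frac{3344239}{2080878} - 3234865 = - \frac{6731356067231}{2080878}$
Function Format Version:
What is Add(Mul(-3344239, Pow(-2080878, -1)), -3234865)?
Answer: Rational(-6731356067231, 2080878) ≈ -3.2349e+6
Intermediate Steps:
Add(Mul(-3344239, Pow(-2080878, -1)), -3234865) = Add(Mul(-3344239, Rational(-1, 2080878)), -3234865) = Add(Rational(3344239, 2080878), -3234865) = Rational(-6731356067231, 2080878)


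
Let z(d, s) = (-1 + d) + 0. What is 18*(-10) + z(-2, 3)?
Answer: -183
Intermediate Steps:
z(d, s) = -1 + d
18*(-10) + z(-2, 3) = 18*(-10) + (-1 - 2) = -180 - 3 = -183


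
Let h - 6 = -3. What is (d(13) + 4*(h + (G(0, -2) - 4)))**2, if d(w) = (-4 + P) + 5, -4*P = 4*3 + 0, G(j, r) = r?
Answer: 196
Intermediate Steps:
h = 3 (h = 6 - 3 = 3)
P = -3 (P = -(4*3 + 0)/4 = -(12 + 0)/4 = -1/4*12 = -3)
d(w) = -2 (d(w) = (-4 - 3) + 5 = -7 + 5 = -2)
(d(13) + 4*(h + (G(0, -2) - 4)))**2 = (-2 + 4*(3 + (-2 - 4)))**2 = (-2 + 4*(3 - 6))**2 = (-2 + 4*(-3))**2 = (-2 - 12)**2 = (-14)**2 = 196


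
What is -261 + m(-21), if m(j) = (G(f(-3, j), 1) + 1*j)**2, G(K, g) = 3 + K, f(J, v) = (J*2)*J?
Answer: -261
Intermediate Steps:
f(J, v) = 2*J**2 (f(J, v) = (2*J)*J = 2*J**2)
m(j) = (21 + j)**2 (m(j) = ((3 + 2*(-3)**2) + 1*j)**2 = ((3 + 2*9) + j)**2 = ((3 + 18) + j)**2 = (21 + j)**2)
-261 + m(-21) = -261 + (21 - 21)**2 = -261 + 0**2 = -261 + 0 = -261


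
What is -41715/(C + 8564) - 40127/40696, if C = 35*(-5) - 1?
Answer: -56506081/9482168 ≈ -5.9592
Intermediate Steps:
C = -176 (C = -175 - 1 = -176)
-41715/(C + 8564) - 40127/40696 = -41715/(-176 + 8564) - 40127/40696 = -41715/8388 - 40127*1/40696 = -41715*1/8388 - 40127/40696 = -4635/932 - 40127/40696 = -56506081/9482168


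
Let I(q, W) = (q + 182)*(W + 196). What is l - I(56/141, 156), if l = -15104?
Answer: -11182400/141 ≈ -79308.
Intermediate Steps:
I(q, W) = (182 + q)*(196 + W)
l - I(56/141, 156) = -15104 - (35672 + 182*156 + 196*(56/141) + 156*(56/141)) = -15104 - (35672 + 28392 + 196*(56*(1/141)) + 156*(56*(1/141))) = -15104 - (35672 + 28392 + 196*(56/141) + 156*(56/141)) = -15104 - (35672 + 28392 + 10976/141 + 2912/47) = -15104 - 1*9052736/141 = -15104 - 9052736/141 = -11182400/141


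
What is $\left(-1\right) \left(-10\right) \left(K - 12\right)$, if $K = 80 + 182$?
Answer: $2500$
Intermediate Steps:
$K = 262$
$\left(-1\right) \left(-10\right) \left(K - 12\right) = \left(-1\right) \left(-10\right) \left(262 - 12\right) = 10 \left(262 - 12\right) = 10 \cdot 250 = 2500$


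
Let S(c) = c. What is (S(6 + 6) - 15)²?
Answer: 9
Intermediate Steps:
(S(6 + 6) - 15)² = ((6 + 6) - 15)² = (12 - 15)² = (-3)² = 9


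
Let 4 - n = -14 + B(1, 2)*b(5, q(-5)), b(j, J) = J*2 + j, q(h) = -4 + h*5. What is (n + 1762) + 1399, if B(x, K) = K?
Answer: 3285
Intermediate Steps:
q(h) = -4 + 5*h
b(j, J) = j + 2*J (b(j, J) = 2*J + j = j + 2*J)
n = 124 (n = 4 - (-14 + 2*(5 + 2*(-4 + 5*(-5)))) = 4 - (-14 + 2*(5 + 2*(-4 - 25))) = 4 - (-14 + 2*(5 + 2*(-29))) = 4 - (-14 + 2*(5 - 58)) = 4 - (-14 + 2*(-53)) = 4 - (-14 - 106) = 4 - 1*(-120) = 4 + 120 = 124)
(n + 1762) + 1399 = (124 + 1762) + 1399 = 1886 + 1399 = 3285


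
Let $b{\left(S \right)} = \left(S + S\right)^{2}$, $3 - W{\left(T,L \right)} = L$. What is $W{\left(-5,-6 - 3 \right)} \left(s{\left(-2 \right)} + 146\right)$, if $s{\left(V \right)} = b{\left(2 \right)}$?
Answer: $1944$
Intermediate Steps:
$W{\left(T,L \right)} = 3 - L$
$b{\left(S \right)} = 4 S^{2}$ ($b{\left(S \right)} = \left(2 S\right)^{2} = 4 S^{2}$)
$s{\left(V \right)} = 16$ ($s{\left(V \right)} = 4 \cdot 2^{2} = 4 \cdot 4 = 16$)
$W{\left(-5,-6 - 3 \right)} \left(s{\left(-2 \right)} + 146\right) = \left(3 - \left(-6 - 3\right)\right) \left(16 + 146\right) = \left(3 - \left(-6 - 3\right)\right) 162 = \left(3 - -9\right) 162 = \left(3 + 9\right) 162 = 12 \cdot 162 = 1944$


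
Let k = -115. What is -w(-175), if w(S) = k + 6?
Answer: 109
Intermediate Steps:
w(S) = -109 (w(S) = -115 + 6 = -109)
-w(-175) = -1*(-109) = 109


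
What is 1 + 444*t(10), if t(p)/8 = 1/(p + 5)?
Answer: 1189/5 ≈ 237.80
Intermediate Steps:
t(p) = 8/(5 + p) (t(p) = 8/(p + 5) = 8/(5 + p))
1 + 444*t(10) = 1 + 444*(8/(5 + 10)) = 1 + 444*(8/15) = 1 + 1184/5 = 1189/5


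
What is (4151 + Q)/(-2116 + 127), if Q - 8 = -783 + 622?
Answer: -3998/1989 ≈ -2.0101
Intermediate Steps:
Q = -153 (Q = 8 + (-783 + 622) = 8 - 161 = -153)
(4151 + Q)/(-2116 + 127) = (4151 - 153)/(-2116 + 127) = 3998/(-1989) = 3998*(-1/1989) = -3998/1989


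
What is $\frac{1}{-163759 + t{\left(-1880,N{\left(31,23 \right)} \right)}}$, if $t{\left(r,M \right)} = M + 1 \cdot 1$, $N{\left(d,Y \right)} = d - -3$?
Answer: $- \frac{1}{163724} \approx -6.1078 \cdot 10^{-6}$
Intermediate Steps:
$N{\left(d,Y \right)} = 3 + d$ ($N{\left(d,Y \right)} = d + 3 = 3 + d$)
$t{\left(r,M \right)} = 1 + M$ ($t{\left(r,M \right)} = M + 1 = 1 + M$)
$\frac{1}{-163759 + t{\left(-1880,N{\left(31,23 \right)} \right)}} = \frac{1}{-163759 + \left(1 + \left(3 + 31\right)\right)} = \frac{1}{-163759 + \left(1 + 34\right)} = \frac{1}{-163759 + 35} = \frac{1}{-163724} = - \frac{1}{163724}$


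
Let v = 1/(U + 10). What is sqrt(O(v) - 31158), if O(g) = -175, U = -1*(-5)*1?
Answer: I*sqrt(31333) ≈ 177.01*I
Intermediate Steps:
U = 5 (U = 5*1 = 5)
v = 1/15 (v = 1/(5 + 10) = 1/15 ≈ 0.066667)
sqrt(O(v) - 31158) = sqrt(-175 - 31158) = sqrt(-31333) = I*sqrt(31333)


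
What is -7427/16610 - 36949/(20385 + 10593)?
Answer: -210949124/128636145 ≈ -1.6399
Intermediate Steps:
-7427/16610 - 36949/(20385 + 10593) = -7427*1/16610 - 36949/30978 = -7427/16610 - 36949*1/30978 = -7427/16610 - 36949/30978 = -210949124/128636145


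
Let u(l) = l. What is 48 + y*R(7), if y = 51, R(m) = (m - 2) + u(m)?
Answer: 660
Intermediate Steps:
R(m) = -2 + 2*m (R(m) = (m - 2) + m = (-2 + m) + m = -2 + 2*m)
48 + y*R(7) = 48 + 51*(-2 + 2*7) = 48 + 51*(-2 + 14) = 48 + 51*12 = 48 + 612 = 660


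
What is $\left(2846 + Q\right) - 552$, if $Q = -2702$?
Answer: $-408$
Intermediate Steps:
$\left(2846 + Q\right) - 552 = \left(2846 - 2702\right) - 552 = 144 - 552 = -408$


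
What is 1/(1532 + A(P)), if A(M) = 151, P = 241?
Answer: 1/1683 ≈ 0.00059418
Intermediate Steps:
1/(1532 + A(P)) = 1/(1532 + 151) = 1/1683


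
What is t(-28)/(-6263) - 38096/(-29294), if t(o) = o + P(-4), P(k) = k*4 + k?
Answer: 120000680/91734161 ≈ 1.3081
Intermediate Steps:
P(k) = 5*k (P(k) = 4*k + k = 5*k)
t(o) = -20 + o (t(o) = o + 5*(-4) = o - 20 = -20 + o)
t(-28)/(-6263) - 38096/(-29294) = (-20 - 28)/(-6263) - 38096/(-29294) = -48*(-1/6263) - 38096*(-1/29294) = 48/6263 + 19048/14647 = 120000680/91734161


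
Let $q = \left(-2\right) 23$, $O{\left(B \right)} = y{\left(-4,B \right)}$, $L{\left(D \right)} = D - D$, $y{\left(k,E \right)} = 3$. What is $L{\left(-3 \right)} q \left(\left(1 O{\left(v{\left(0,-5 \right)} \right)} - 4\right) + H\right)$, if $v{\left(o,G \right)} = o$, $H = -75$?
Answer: $0$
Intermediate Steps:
$L{\left(D \right)} = 0$
$O{\left(B \right)} = 3$
$q = -46$
$L{\left(-3 \right)} q \left(\left(1 O{\left(v{\left(0,-5 \right)} \right)} - 4\right) + H\right) = 0 \left(- 46 \left(\left(1 \cdot 3 - 4\right) - 75\right)\right) = 0 \left(- 46 \left(\left(3 - 4\right) - 75\right)\right) = 0 \left(- 46 \left(-1 - 75\right)\right) = 0 \left(\left(-46\right) \left(-76\right)\right) = 0 \cdot 3496 = 0$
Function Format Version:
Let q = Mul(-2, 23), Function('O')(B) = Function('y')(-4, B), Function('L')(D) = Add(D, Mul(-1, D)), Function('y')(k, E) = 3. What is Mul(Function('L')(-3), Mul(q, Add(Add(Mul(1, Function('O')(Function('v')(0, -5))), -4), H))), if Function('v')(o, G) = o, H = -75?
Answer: 0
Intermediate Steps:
Function('L')(D) = 0
Function('O')(B) = 3
q = -46
Mul(Function('L')(-3), Mul(q, Add(Add(Mul(1, Function('O')(Function('v')(0, -5))), -4), H))) = Mul(0, Mul(-46, Add(Add(Mul(1, 3), -4), -75))) = Mul(0, Mul(-46, Add(Add(3, -4), -75))) = Mul(0, Mul(-46, Add(-1, -75))) = Mul(0, Mul(-46, -76)) = Mul(0, 3496) = 0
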